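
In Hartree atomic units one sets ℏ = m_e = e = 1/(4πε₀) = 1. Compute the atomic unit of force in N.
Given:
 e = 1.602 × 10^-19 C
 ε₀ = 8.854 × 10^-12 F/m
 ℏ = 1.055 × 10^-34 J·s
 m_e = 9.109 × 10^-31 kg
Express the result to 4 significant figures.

F_au = E_h/a₀ = m_e²e⁶/((4πε₀)³ℏ⁴)
E_h = 4.354 × 10^-18 J
a₀ = 5.297 × 10^-11 m
E_h/a₀ = 8.220 × 10^-8 N

8.220 × 10^-8 N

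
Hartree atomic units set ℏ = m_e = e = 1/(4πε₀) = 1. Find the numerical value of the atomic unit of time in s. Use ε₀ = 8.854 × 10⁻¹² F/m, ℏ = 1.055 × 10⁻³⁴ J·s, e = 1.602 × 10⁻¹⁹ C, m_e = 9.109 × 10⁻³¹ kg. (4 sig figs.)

2.423 × 10⁻¹⁷ s

The unique combination of the constants set to 1 with dimensions of time is τ_au = (4πε₀)²ℏ³/(m_e e⁴).
E_h = 4.354 × 10⁻¹⁸ J
ℏ/E_h = 2.423 × 10⁻¹⁷ s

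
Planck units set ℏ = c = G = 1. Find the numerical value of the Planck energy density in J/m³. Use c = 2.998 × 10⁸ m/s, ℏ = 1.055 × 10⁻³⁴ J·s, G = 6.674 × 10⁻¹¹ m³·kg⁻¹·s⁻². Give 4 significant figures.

4.632 × 10¹¹³ J/m³

Dimensional analysis gives u_P = c⁷/(ℏG²).
  = 2.177 × 10⁵⁹ / 4.699 × 10⁻⁵⁵
  = 4.632 × 10¹¹³ J/m³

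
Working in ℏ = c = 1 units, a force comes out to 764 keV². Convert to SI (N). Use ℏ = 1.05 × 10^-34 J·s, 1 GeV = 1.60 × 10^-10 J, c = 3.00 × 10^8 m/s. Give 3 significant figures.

6.21 × 10^-4 N

Force is [E]/[L] = [E]²/(ℏc); restore (ℏc)⁻¹.
1 GeV² → 1/(ℏc) × (1 GeV in J)² = 8.13 × 10^5 N.
Convert the energy scale: 764 keV² = 7.64 × 10^-10 GeV².
Result: 7.64 × 10^-10 × 8.13 × 10^5 = 6.21 × 10^-4 N.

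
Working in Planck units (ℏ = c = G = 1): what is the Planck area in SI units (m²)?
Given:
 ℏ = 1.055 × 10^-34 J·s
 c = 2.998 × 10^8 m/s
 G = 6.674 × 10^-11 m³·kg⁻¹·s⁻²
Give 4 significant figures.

2.613 × 10^-70 m²

From ℏ = c = G = 1 the area scale is A_P = ℏG/c³.
  = 7.041 × 10^-45 / 2.695 × 10^25
  = 2.613 × 10^-70 m²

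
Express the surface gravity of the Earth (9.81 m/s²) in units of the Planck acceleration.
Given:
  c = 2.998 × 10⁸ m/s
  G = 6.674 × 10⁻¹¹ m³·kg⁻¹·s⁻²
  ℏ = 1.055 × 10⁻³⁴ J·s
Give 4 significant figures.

1.764 × 10⁻⁵¹

Planck acceleration: a_P = √(c⁷/(ℏG)) = 5.560 × 10⁵¹ m/s².
9.81 / 5.560 × 10⁵¹ = 1.764 × 10⁻⁵¹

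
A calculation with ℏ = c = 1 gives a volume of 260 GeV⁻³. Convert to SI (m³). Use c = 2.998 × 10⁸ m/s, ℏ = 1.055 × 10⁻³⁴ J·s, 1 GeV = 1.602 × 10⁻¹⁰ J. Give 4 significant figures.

Volume is [L]³ = [E]⁻³·(ℏc)³.
1 GeV⁻³ → (ℏc)³ × (1 GeV in J)⁻³ = 7.696 × 10⁻⁴⁸ m³.
Result: 260 × 7.696 × 10⁻⁴⁸ = 2.001 × 10⁻⁴⁵ m³.

2.001 × 10⁻⁴⁵ m³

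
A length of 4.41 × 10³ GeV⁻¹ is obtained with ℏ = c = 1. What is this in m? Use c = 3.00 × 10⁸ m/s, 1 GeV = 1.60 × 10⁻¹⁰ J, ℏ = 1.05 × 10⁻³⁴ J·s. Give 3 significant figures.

8.68 × 10⁻¹³ m

A length is [E]⁻¹ in ℏ=c=1; restore one factor of ℏc.
1 GeV⁻¹ → ℏc × (1 GeV in J)⁻¹ = 1.97 × 10⁻¹⁶ m.
Result: 4.41 × 10³ × 1.97 × 10⁻¹⁶ = 8.68 × 10⁻¹³ m.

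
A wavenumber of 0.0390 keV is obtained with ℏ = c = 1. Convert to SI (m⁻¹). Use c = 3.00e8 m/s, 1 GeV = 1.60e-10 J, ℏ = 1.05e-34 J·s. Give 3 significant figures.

1.98e8 m⁻¹

Inverse length is [E]/(ℏc).
1 GeV → 1/(ℏc) × (1 GeV in J) = 5.08e15 m⁻¹.
Convert the energy scale: 0.0390 keV = 3.90e-8 GeV.
Result: 3.90e-8 × 5.08e15 = 1.98e8 m⁻¹.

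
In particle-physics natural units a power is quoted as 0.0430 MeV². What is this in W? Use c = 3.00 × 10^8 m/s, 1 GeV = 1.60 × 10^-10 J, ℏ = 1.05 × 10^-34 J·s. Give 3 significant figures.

Power is [E]/[T] = [E]²/ℏ.
1 GeV² → 1/ℏ × (1 GeV in J)² = 2.44 × 10^14 W.
Convert the energy scale: 0.0430 MeV² = 4.30 × 10^-8 GeV².
Result: 4.30 × 10^-8 × 2.44 × 10^14 = 1.05 × 10^7 W.

1.05 × 10^7 W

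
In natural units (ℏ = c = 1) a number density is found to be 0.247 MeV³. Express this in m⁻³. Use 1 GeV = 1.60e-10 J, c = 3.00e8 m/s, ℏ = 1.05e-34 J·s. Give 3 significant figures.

Number density is [L]⁻³ = [E]³/(ℏc)³.
1 GeV³ → 1/(ℏc)³ × (1 GeV in J)³ = 1.31e47 m⁻³.
Convert the energy scale: 0.247 MeV³ = 2.47e-10 GeV³.
Result: 2.47e-10 × 1.31e47 = 3.24e37 m⁻³.

3.24e37 m⁻³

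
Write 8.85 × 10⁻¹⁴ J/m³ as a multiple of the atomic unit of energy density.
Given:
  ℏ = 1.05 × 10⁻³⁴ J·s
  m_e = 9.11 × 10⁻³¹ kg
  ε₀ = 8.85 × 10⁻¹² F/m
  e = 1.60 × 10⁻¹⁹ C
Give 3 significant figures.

atomic unit of energy density: u_au = E_h/a₀³ = m_e⁴e¹⁰/((4πε₀)⁵ℏ⁸) = 3.01 × 10¹³ J/m³.
8.85 × 10⁻¹⁴ / 3.01 × 10¹³ = 2.94 × 10⁻²⁷

2.94 × 10⁻²⁷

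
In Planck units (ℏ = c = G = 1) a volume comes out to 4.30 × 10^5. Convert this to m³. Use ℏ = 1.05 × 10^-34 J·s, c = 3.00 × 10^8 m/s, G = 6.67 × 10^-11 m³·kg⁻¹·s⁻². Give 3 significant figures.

One Planck volume: V_P = (ℏG/c³)^(3/2) = 4.18 × 10^-105 m³.
4.30 × 10^5 × 4.18 × 10^-105 m³ = 1.80 × 10^-99 m³

1.80 × 10^-99 m³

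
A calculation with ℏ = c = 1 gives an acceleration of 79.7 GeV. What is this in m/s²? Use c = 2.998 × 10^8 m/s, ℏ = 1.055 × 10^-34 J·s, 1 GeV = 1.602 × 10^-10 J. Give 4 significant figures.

3.628 × 10^34 m/s²

Acceleration is [L]/[T]² = c·[E]/ℏ.
1 GeV → c/ℏ × (1 GeV in J) = 4.552 × 10^32 m/s².
Result: 79.7 × 4.552 × 10^32 = 3.628 × 10^34 m/s².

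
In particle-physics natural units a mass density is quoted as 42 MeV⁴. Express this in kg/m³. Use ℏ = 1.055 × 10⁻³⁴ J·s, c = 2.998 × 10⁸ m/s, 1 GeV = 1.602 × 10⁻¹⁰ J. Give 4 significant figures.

Mass density is [E]/(c²[L]³) = [E]⁴/(ℏ³c⁵).
1 GeV⁴ → 1/(ℏ³c⁵) × (1 GeV in J)⁴ = 2.316 × 10²⁰ kg/m³.
Convert the energy scale: 42 MeV⁴ = 4.20 × 10⁻¹¹ GeV⁴.
Result: 4.20 × 10⁻¹¹ × 2.316 × 10²⁰ = 9.727 × 10⁹ kg/m³.

9.727 × 10⁹ kg/m³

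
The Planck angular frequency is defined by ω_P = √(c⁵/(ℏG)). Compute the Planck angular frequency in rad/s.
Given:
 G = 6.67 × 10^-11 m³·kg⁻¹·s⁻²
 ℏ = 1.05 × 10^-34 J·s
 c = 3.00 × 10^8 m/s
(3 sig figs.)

ω_P = √(c⁵/(ℏG))
  = √(3.47 × 10^86)
  = 1.86 × 10^43 rad/s

1.86 × 10^43 rad/s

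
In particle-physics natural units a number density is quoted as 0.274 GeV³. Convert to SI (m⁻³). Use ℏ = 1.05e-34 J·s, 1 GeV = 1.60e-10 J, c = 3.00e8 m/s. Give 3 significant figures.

3.59e46 m⁻³

Number density is [L]⁻³ = [E]³/(ℏc)³.
1 GeV³ → 1/(ℏc)³ × (1 GeV in J)³ = 1.31e47 m⁻³.
Result: 0.274 × 1.31e47 = 3.59e46 m⁻³.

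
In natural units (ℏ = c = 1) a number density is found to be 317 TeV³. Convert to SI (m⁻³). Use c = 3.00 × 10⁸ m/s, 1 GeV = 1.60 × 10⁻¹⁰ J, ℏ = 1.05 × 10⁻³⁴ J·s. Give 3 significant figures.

4.15 × 10⁵⁸ m⁻³

Number density is [L]⁻³ = [E]³/(ℏc)³.
1 GeV³ → 1/(ℏc)³ × (1 GeV in J)³ = 1.31 × 10⁴⁷ m⁻³.
Convert the energy scale: 317 TeV³ = 3.17 × 10¹¹ GeV³.
Result: 3.17 × 10¹¹ × 1.31 × 10⁴⁷ = 4.15 × 10⁵⁸ m⁻³.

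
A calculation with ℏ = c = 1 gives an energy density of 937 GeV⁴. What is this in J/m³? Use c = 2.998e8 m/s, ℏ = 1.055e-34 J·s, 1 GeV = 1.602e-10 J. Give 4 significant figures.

1.950e40 J/m³

[E]/[L]³ = [E]⁴/(ℏc)³; restore (ℏc)⁻³.
1 GeV⁴ → 1/(ℏc)³ × (1 GeV in J)⁴ = 2.082e37 J/m³.
Result: 937 × 2.082e37 = 1.950e40 J/m³.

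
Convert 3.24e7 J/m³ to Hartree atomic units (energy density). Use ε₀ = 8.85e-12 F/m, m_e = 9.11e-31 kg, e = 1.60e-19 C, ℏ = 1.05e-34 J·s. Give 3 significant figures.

1.08e-6

atomic unit of energy density: u_au = E_h/a₀³ = m_e⁴e¹⁰/((4πε₀)⁵ℏ⁸) = 3.01e13 J/m³.
3.24e7 / 3.01e13 = 1.08e-6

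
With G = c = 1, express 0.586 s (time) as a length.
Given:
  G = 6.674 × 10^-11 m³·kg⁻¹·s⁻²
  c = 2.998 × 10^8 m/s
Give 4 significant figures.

Time → length via c.
0.586 s × (c) = 1.757 × 10^8 m

1.757 × 10^8 m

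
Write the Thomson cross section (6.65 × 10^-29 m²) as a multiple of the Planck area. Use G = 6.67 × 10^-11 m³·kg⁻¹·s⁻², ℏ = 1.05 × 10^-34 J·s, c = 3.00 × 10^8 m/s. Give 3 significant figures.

2.56 × 10^41

Planck area: A_P = ℏG/c³ = 2.59 × 10^-70 m².
6.65 × 10^-29 / 2.59 × 10^-70 = 2.56 × 10^41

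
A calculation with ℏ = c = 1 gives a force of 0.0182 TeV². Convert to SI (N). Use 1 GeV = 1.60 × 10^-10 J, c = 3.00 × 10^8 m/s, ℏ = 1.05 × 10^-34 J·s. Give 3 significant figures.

1.48 × 10^10 N

Force is [E]/[L] = [E]²/(ℏc); restore (ℏc)⁻¹.
1 GeV² → 1/(ℏc) × (1 GeV in J)² = 8.13 × 10^5 N.
Convert the energy scale: 0.0182 TeV² = 1.82 × 10^4 GeV².
Result: 1.82 × 10^4 × 8.13 × 10^5 = 1.48 × 10^10 N.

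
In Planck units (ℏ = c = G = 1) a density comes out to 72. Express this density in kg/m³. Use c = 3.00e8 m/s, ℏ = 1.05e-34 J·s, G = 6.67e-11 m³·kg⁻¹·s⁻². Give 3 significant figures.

One Planck density: ρ_P = c⁵/(ℏG²) = 5.20e96 kg/m³.
72 × 5.20e96 kg/m³ = 3.75e98 kg/m³

3.75e98 kg/m³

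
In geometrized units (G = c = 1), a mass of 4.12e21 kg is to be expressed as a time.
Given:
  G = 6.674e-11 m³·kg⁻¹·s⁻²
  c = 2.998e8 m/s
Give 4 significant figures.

Mass → time via G/c³.
4.12e21 kg × (G/c³) = 1.020e-14 s

1.020e-14 s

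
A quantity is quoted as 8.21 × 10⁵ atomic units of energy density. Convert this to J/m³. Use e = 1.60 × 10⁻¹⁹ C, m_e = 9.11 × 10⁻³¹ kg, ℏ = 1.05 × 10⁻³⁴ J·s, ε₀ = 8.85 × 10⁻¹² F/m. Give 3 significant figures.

2.47 × 10¹⁹ J/m³

One atomic unit of energy density: u_au = E_h/a₀³ = m_e⁴e¹⁰/((4πε₀)⁵ℏ⁸) = 3.01 × 10¹³ J/m³.
8.21 × 10⁵ × 3.01 × 10¹³ J/m³ = 2.47 × 10¹⁹ J/m³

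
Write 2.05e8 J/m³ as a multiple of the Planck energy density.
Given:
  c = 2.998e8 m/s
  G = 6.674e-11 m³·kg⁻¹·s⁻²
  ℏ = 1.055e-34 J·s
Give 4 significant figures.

Planck energy density: u_P = c⁷/(ℏG²) = 4.632e113 J/m³.
2.05e8 / 4.632e113 = 4.425e-106

4.425e-106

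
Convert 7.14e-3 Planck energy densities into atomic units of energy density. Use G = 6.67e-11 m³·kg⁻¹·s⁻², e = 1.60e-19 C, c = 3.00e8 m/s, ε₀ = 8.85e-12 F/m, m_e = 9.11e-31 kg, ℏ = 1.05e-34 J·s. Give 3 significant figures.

1.11e98

Planck energy density: u_P = c⁷/(ℏG²) = 4.68e113 J/m³
atomic unit of energy density: u_au = E_h/a₀³ = m_e⁴e¹⁰/((4πε₀)⁵ℏ⁸) = 3.01e13 J/m³
7.14e-3 × 4.68e113 / 3.01e13 = 1.11e98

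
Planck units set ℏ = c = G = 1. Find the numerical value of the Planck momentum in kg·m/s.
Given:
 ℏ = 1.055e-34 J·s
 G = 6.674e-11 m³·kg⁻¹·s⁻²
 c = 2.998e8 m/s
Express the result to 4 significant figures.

Dimensional analysis gives p_P = √(ℏc³/G).
  = √(42.60)
  = 6.527 kg·m/s

6.527 kg·m/s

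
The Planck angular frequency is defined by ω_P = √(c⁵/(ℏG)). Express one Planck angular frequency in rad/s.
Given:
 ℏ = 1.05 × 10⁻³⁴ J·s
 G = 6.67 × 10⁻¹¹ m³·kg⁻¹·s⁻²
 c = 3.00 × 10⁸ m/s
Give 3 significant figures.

ω_P = √(c⁵/(ℏG))
  = √(3.47 × 10⁸⁶)
  = 1.86 × 10⁴³ rad/s

1.86 × 10⁴³ rad/s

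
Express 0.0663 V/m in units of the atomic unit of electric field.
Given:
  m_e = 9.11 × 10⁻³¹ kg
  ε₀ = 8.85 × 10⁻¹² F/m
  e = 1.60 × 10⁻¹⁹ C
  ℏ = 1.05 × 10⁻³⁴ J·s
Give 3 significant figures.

1.27 × 10⁻¹³

atomic unit of electric field: E_au = E_h/(e a₀) = m_e²e⁵/((4πε₀)³ℏ⁴) = 5.20 × 10¹¹ V/m.
0.0663 / 5.20 × 10¹¹ = 1.27 × 10⁻¹³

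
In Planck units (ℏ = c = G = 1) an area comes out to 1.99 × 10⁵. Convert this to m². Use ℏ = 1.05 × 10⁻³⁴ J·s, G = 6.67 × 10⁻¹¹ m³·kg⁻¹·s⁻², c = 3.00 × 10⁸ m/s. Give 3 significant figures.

One Planck area: A_P = ℏG/c³ = 2.59 × 10⁻⁷⁰ m².
1.99 × 10⁵ × 2.59 × 10⁻⁷⁰ m² = 5.16 × 10⁻⁶⁵ m²

5.16 × 10⁻⁶⁵ m²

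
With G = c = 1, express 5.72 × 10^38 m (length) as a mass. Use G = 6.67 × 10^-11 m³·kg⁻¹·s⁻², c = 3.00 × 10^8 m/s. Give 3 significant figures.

7.72 × 10^65 kg

Length → mass via c²/G.
5.72 × 10^38 m × (c²/G) = 7.72 × 10^65 kg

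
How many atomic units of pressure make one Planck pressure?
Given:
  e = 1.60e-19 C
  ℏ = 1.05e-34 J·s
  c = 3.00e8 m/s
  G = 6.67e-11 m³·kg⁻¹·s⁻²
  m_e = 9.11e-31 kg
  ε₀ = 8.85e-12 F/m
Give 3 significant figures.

Planck pressure: p_P = c⁷/(ℏG²) = 4.68e113 Pa
atomic unit of pressure: P_au = E_h/a₀³ = m_e⁴e¹⁰/((4πε₀)⁵ℏ⁸) = 3.01e13 Pa
ratio = 4.68e113 / 3.01e13 = 1.55e100

1.55e100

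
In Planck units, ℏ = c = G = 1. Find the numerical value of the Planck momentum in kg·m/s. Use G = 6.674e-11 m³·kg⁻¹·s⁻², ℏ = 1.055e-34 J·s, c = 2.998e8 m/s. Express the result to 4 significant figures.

6.527 kg·m/s

The unique combination of the constants set to 1 with dimensions of momentum is p_P = √(ℏc³/G).
  = √(42.60)
  = 6.527 kg·m/s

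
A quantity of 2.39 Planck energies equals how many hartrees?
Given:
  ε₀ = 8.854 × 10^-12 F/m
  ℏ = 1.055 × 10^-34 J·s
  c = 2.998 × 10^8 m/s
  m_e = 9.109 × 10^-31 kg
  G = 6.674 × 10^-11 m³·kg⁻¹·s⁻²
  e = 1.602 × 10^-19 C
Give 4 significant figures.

Planck energy: E_P = √(ℏc⁵/G) = 1.957 × 10^9 J
hartree: E_h = m_e e⁴/(4πε₀ℏ)² = 4.354 × 10^-18 J
2.39 × 1.957 × 10^9 / 4.354 × 10^-18 = 1.074 × 10^27

1.074 × 10^27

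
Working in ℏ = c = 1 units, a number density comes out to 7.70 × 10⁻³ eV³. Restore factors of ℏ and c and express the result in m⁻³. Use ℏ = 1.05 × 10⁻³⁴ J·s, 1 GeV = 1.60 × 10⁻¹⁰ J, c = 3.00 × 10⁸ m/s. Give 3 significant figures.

1.01 × 10¹⁸ m⁻³

Number density is [L]⁻³ = [E]³/(ℏc)³.
1 GeV³ → 1/(ℏc)³ × (1 GeV in J)³ = 1.31 × 10⁴⁷ m⁻³.
Convert the energy scale: 7.70 × 10⁻³ eV³ = 7.70 × 10⁻³⁰ GeV³.
Result: 7.70 × 10⁻³⁰ × 1.31 × 10⁴⁷ = 1.01 × 10¹⁸ m⁻³.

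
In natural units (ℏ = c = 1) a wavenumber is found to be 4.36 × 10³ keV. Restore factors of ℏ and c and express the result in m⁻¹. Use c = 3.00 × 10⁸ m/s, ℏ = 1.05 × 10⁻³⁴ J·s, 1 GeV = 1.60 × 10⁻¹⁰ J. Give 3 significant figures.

Inverse length is [E]/(ℏc).
1 GeV → 1/(ℏc) × (1 GeV in J) = 5.08 × 10¹⁵ m⁻¹.
Convert the energy scale: 4.36 × 10³ keV = 4.36 × 10⁻³ GeV.
Result: 4.36 × 10⁻³ × 5.08 × 10¹⁵ = 2.21 × 10¹³ m⁻¹.

2.21 × 10¹³ m⁻¹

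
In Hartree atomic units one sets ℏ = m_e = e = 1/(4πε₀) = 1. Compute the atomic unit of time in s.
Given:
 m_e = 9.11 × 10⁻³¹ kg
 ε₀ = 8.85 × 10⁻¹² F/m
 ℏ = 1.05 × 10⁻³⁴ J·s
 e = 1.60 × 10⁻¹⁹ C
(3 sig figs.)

2.40 × 10⁻¹⁷ s

τ_au = (4πε₀)²ℏ³/(m_e e⁴)
E_h = 4.38 × 10⁻¹⁸ J
ℏ/E_h = 2.40 × 10⁻¹⁷ s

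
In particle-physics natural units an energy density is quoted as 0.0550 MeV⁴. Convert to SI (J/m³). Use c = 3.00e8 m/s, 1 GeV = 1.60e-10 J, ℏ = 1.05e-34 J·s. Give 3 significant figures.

[E]/[L]³ = [E]⁴/(ℏc)³; restore (ℏc)⁻³.
1 GeV⁴ → 1/(ℏc)³ × (1 GeV in J)⁴ = 2.10e37 J/m³.
Convert the energy scale: 0.0550 MeV⁴ = 5.50e-14 GeV⁴.
Result: 5.50e-14 × 2.10e37 = 1.15e24 J/m³.

1.15e24 J/m³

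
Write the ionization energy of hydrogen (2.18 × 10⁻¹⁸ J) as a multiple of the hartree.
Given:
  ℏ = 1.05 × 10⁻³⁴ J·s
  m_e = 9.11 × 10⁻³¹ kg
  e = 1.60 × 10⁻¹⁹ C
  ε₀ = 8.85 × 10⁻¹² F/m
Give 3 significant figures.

0.498

hartree: E_h = m_e e⁴/(4πε₀ℏ)² = 4.38 × 10⁻¹⁸ J.
2.18 × 10⁻¹⁸ / 4.38 × 10⁻¹⁸ = 0.498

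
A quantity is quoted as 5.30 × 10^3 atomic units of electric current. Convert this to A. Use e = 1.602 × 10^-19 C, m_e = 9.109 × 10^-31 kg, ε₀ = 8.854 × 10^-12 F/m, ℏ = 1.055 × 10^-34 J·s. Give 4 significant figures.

One atomic unit of electric current: I_au = e E_h/ℏ = m_e e⁵/((4πε₀)²ℏ³) = 6.612 × 10^-3 A.
5.30 × 10^3 × 6.612 × 10^-3 A = 35.04 A

35.04 A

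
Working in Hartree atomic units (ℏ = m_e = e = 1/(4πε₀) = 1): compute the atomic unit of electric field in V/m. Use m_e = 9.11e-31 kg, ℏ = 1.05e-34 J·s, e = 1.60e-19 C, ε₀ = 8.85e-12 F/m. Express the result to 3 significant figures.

5.20e11 V/m

Dimensional analysis gives E_au = E_h/(e a₀) = m_e²e⁵/((4πε₀)³ℏ⁴).
E_h = 4.38e-18 J
a₀ = 5.26e-11 m
E_h/(e·a₀) = 5.20e11 V/m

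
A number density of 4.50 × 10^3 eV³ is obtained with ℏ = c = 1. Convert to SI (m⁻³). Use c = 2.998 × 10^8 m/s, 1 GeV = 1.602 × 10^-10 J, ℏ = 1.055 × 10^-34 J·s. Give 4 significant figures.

Number density is [L]⁻³ = [E]³/(ℏc)³.
1 GeV³ → 1/(ℏc)³ × (1 GeV in J)³ = 1.299 × 10^47 m⁻³.
Convert the energy scale: 4.50 × 10^3 eV³ = 4.50 × 10^-24 GeV³.
Result: 4.50 × 10^-24 × 1.299 × 10^47 = 5.847 × 10^23 m⁻³.

5.847 × 10^23 m⁻³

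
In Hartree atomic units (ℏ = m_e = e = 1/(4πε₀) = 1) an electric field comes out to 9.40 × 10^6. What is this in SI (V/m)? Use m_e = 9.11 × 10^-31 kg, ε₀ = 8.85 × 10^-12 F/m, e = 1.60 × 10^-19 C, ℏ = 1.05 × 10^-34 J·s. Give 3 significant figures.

4.89 × 10^18 V/m

One atomic unit of electric field: E_au = E_h/(e a₀) = m_e²e⁵/((4πε₀)³ℏ⁴) = 5.20 × 10^11 V/m.
9.40 × 10^6 × 5.20 × 10^11 V/m = 4.89 × 10^18 V/m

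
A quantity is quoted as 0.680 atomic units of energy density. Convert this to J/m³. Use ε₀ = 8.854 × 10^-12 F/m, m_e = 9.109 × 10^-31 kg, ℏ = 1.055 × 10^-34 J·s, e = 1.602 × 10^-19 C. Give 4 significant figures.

One atomic unit of energy density: u_au = E_h/a₀³ = m_e⁴e¹⁰/((4πε₀)⁵ℏ⁸) = 2.929 × 10^13 J/m³.
0.680 × 2.929 × 10^13 J/m³ = 1.992 × 10^13 J/m³

1.992 × 10^13 J/m³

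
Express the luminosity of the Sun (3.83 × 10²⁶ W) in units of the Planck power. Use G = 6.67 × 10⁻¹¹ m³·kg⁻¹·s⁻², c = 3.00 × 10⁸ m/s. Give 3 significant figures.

Planck power: P_P = c⁵/G = 3.64 × 10⁵² W.
3.83 × 10²⁶ / 3.64 × 10⁵² = 1.05 × 10⁻²⁶

1.05 × 10⁻²⁶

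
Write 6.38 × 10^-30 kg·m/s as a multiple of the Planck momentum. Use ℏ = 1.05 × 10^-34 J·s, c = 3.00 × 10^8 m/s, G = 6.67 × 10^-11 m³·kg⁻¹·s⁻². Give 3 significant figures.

Planck momentum: p_P = √(ℏc³/G) = 6.52 kg·m/s.
6.38 × 10^-30 / 6.52 = 9.79 × 10^-31

9.79 × 10^-31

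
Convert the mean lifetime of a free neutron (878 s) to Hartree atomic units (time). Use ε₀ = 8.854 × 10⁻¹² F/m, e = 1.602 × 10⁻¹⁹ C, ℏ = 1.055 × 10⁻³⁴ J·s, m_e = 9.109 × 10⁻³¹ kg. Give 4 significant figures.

atomic unit of time: τ_au = (4πε₀)²ℏ³/(m_e e⁴) = 2.423 × 10⁻¹⁷ s.
878 / 2.423 × 10⁻¹⁷ = 3.624 × 10¹⁹

3.624 × 10¹⁹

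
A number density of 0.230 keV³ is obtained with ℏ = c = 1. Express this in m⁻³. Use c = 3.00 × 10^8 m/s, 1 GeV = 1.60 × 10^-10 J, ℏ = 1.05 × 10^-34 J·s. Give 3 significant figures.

Number density is [L]⁻³ = [E]³/(ℏc)³.
1 GeV³ → 1/(ℏc)³ × (1 GeV in J)³ = 1.31 × 10^47 m⁻³.
Convert the energy scale: 0.230 keV³ = 2.30 × 10^-19 GeV³.
Result: 2.30 × 10^-19 × 1.31 × 10^47 = 3.01 × 10^28 m⁻³.

3.01 × 10^28 m⁻³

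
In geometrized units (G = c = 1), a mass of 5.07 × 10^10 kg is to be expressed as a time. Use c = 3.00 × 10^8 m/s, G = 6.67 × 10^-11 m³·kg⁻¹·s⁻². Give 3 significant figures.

1.25 × 10^-25 s

Mass → time via G/c³.
5.07 × 10^10 kg × (G/c³) = 1.25 × 10^-25 s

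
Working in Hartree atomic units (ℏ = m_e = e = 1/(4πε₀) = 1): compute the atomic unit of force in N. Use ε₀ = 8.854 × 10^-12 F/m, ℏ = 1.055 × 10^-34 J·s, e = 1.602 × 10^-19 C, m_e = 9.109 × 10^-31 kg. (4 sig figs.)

Dimensional analysis gives F_au = E_h/a₀ = m_e²e⁶/((4πε₀)³ℏ⁴).
E_h = 4.354 × 10^-18 J
a₀ = 5.297 × 10^-11 m
E_h/a₀ = 8.220 × 10^-8 N

8.220 × 10^-8 N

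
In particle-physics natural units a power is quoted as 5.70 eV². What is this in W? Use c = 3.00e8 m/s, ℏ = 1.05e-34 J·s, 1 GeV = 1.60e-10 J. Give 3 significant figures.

1.39e-3 W

Power is [E]/[T] = [E]²/ℏ.
1 GeV² → 1/ℏ × (1 GeV in J)² = 2.44e14 W.
Convert the energy scale: 5.70 eV² = 5.70e-18 GeV².
Result: 5.70e-18 × 2.44e14 = 1.39e-3 W.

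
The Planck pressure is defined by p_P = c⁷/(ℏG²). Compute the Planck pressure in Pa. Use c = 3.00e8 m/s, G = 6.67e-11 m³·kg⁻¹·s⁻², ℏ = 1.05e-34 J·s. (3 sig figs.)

4.68e113 Pa

p_P = c⁷/(ℏG²)
  = 2.19e59 / 4.67e-55
  = 4.68e113 Pa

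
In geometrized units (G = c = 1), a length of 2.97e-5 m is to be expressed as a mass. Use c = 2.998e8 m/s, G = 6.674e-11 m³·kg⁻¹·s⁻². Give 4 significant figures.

4.000e22 kg

Length → mass via c²/G.
2.97e-5 m × (c²/G) = 4.000e22 kg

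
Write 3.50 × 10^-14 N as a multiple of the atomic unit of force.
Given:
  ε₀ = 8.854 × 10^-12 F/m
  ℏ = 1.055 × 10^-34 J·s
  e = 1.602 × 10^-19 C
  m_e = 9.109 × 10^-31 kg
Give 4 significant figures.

atomic unit of force: F_au = E_h/a₀ = m_e²e⁶/((4πε₀)³ℏ⁴) = 8.220 × 10^-8 N.
3.50 × 10^-14 / 8.220 × 10^-8 = 4.258 × 10^-7

4.258 × 10^-7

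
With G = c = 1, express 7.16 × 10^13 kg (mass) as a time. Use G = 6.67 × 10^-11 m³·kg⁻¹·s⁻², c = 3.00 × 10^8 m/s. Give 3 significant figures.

Mass → time via G/c³.
7.16 × 10^13 kg × (G/c³) = 1.77 × 10^-22 s

1.77 × 10^-22 s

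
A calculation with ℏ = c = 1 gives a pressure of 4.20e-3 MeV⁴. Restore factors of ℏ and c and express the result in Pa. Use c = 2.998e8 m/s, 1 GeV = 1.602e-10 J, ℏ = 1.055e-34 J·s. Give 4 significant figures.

8.743e22 Pa

Pressure is [E]/[L]³ = [E]⁴/(ℏc)³.
1 GeV⁴ → 1/(ℏc)³ × (1 GeV in J)⁴ = 2.082e37 Pa.
Convert the energy scale: 4.20e-3 MeV⁴ = 4.20e-15 GeV⁴.
Result: 4.20e-15 × 2.082e37 = 8.743e22 Pa.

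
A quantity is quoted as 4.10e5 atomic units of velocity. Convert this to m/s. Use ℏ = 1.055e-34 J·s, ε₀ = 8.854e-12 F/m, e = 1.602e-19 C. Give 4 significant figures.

One atomic unit of velocity: v_au = e²/(4πε₀ℏ) = 2.186e6 m/s.
4.10e5 × 2.186e6 m/s = 8.964e11 m/s

8.964e11 m/s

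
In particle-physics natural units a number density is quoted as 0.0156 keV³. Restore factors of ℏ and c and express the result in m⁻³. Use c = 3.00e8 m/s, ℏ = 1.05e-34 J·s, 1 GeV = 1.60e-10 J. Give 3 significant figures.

Number density is [L]⁻³ = [E]³/(ℏc)³.
1 GeV³ → 1/(ℏc)³ × (1 GeV in J)³ = 1.31e47 m⁻³.
Convert the energy scale: 0.0156 keV³ = 1.56e-20 GeV³.
Result: 1.56e-20 × 1.31e47 = 2.04e27 m⁻³.

2.04e27 m⁻³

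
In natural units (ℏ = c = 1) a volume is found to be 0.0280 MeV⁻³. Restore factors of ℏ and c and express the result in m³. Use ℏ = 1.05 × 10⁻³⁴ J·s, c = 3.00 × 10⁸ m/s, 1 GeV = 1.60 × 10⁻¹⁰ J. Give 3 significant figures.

Volume is [L]³ = [E]⁻³·(ℏc)³.
1 GeV⁻³ → (ℏc)³ × (1 GeV in J)⁻³ = 7.63 × 10⁻⁴⁸ m³.
Convert the energy scale: 0.0280 MeV⁻³ = 2.80 × 10⁷ GeV⁻³.
Result: 2.80 × 10⁷ × 7.63 × 10⁻⁴⁸ = 2.14 × 10⁻⁴⁰ m³.

2.14 × 10⁻⁴⁰ m³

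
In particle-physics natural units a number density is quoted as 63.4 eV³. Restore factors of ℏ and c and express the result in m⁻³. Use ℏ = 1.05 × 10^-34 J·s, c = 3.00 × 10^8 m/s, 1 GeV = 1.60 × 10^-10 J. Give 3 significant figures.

Number density is [L]⁻³ = [E]³/(ℏc)³.
1 GeV³ → 1/(ℏc)³ × (1 GeV in J)³ = 1.31 × 10^47 m⁻³.
Convert the energy scale: 63.4 eV³ = 6.34 × 10^-26 GeV³.
Result: 6.34 × 10^-26 × 1.31 × 10^47 = 8.31 × 10^21 m⁻³.

8.31 × 10^21 m⁻³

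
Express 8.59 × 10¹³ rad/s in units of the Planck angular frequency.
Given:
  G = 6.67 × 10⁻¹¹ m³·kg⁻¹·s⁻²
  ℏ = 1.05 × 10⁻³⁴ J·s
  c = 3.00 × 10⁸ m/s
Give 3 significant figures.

Planck angular frequency: ω_P = √(c⁵/(ℏG)) = 1.86 × 10⁴³ rad/s.
8.59 × 10¹³ / 1.86 × 10⁴³ = 4.61 × 10⁻³⁰

4.61 × 10⁻³⁰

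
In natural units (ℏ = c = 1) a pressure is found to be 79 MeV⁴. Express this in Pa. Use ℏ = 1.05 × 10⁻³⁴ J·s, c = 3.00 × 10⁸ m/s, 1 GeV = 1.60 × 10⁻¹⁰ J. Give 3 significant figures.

Pressure is [E]/[L]³ = [E]⁴/(ℏc)³.
1 GeV⁴ → 1/(ℏc)³ × (1 GeV in J)⁴ = 2.10 × 10³⁷ Pa.
Convert the energy scale: 79 MeV⁴ = 7.90 × 10⁻¹¹ GeV⁴.
Result: 7.90 × 10⁻¹¹ × 2.10 × 10³⁷ = 1.66 × 10²⁷ Pa.

1.66 × 10²⁷ Pa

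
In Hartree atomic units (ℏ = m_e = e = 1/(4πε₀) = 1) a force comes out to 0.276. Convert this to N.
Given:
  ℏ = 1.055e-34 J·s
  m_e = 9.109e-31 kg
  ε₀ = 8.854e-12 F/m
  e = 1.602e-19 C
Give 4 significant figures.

2.269e-8 N

One atomic unit of force: F_au = E_h/a₀ = m_e²e⁶/((4πε₀)³ℏ⁴) = 8.220e-8 N.
0.276 × 8.220e-8 N = 2.269e-8 N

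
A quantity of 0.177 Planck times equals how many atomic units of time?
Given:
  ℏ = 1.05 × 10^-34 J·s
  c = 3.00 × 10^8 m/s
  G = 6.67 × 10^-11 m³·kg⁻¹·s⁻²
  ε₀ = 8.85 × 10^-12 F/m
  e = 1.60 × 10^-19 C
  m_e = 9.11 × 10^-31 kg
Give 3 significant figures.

Planck time: t_P = √(ℏG/c⁵) = 5.37 × 10^-44 s
atomic unit of time: τ_au = (4πε₀)²ℏ³/(m_e e⁴) = 2.40 × 10^-17 s
0.177 × 5.37 × 10^-44 / 2.40 × 10^-17 = 3.96 × 10^-28

3.96 × 10^-28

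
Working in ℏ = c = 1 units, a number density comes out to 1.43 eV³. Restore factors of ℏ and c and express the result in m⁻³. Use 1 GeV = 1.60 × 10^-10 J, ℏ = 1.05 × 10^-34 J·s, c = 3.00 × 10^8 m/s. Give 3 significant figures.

Number density is [L]⁻³ = [E]³/(ℏc)³.
1 GeV³ → 1/(ℏc)³ × (1 GeV in J)³ = 1.31 × 10^47 m⁻³.
Convert the energy scale: 1.43 eV³ = 1.43 × 10^-27 GeV³.
Result: 1.43 × 10^-27 × 1.31 × 10^47 = 1.87 × 10^20 m⁻³.

1.87 × 10^20 m⁻³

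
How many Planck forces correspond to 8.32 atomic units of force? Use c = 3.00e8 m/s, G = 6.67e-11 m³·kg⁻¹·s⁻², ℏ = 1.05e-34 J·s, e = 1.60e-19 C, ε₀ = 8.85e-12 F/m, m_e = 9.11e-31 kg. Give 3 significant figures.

5.71e-51

atomic unit of force: F_au = E_h/a₀ = m_e²e⁶/((4πε₀)³ℏ⁴) = 8.33e-8 N
Planck force: F_P = c⁴/G = 1.21e44 N
8.32 × 8.33e-8 / 1.21e44 = 5.71e-51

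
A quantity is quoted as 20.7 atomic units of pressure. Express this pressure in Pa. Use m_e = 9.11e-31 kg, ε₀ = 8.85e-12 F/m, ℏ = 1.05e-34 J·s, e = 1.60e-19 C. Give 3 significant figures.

6.24e14 Pa

One atomic unit of pressure: P_au = E_h/a₀³ = m_e⁴e¹⁰/((4πε₀)⁵ℏ⁸) = 3.01e13 Pa.
20.7 × 3.01e13 Pa = 6.24e14 Pa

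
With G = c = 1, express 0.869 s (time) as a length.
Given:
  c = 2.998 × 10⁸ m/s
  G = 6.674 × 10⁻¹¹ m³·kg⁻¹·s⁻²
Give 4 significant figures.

Time → length via c.
0.869 s × (c) = 2.605 × 10⁸ m

2.605 × 10⁸ m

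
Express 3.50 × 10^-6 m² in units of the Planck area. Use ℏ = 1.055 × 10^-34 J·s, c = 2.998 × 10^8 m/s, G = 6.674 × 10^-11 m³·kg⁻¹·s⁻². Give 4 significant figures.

Planck area: A_P = ℏG/c³ = 2.613 × 10^-70 m².
3.50 × 10^-6 / 2.613 × 10^-70 = 1.339 × 10^64

1.339 × 10^64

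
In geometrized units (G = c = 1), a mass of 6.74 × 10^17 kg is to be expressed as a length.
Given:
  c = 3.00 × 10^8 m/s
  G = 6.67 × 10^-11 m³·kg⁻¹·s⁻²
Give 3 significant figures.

5.00 × 10^-10 m

In G = c = 1 units mass has dimensions of length; the conversion factor is G/c².
6.74 × 10^17 kg × (G/c²) = 5.00 × 10^-10 m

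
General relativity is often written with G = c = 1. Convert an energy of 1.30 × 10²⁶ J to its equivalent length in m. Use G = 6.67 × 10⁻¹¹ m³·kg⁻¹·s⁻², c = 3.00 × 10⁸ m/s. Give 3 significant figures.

1.07 × 10⁻¹⁸ m

Energy → length via G/c⁴.
1.30 × 10²⁶ J × (G/c⁴) = 1.07 × 10⁻¹⁸ m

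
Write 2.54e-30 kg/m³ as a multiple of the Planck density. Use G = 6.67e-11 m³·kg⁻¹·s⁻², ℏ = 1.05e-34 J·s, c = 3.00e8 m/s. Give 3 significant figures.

Planck density: ρ_P = c⁵/(ℏG²) = 5.20e96 kg/m³.
2.54e-30 / 5.20e96 = 4.88e-127

4.88e-127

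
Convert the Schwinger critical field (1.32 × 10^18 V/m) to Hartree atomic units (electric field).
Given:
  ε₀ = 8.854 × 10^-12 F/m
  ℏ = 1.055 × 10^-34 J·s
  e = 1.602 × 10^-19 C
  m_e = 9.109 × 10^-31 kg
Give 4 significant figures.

atomic unit of electric field: E_au = E_h/(e a₀) = m_e²e⁵/((4πε₀)³ℏ⁴) = 5.131 × 10^11 V/m.
1.32 × 10^18 / 5.131 × 10^11 = 2.573 × 10^6

2.573 × 10^6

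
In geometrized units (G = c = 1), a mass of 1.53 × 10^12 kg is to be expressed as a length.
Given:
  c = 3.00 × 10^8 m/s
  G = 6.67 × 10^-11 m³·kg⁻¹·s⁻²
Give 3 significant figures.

In G = c = 1 units mass has dimensions of length; the conversion factor is G/c².
1.53 × 10^12 kg × (G/c²) = 1.13 × 10^-15 m

1.13 × 10^-15 m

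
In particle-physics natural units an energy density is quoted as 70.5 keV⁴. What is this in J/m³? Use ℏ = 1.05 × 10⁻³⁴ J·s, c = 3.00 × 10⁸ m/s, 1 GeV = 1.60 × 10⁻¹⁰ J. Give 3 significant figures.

[E]/[L]³ = [E]⁴/(ℏc)³; restore (ℏc)⁻³.
1 GeV⁴ → 1/(ℏc)³ × (1 GeV in J)⁴ = 2.10 × 10³⁷ J/m³.
Convert the energy scale: 70.5 keV⁴ = 7.05 × 10⁻²³ GeV⁴.
Result: 7.05 × 10⁻²³ × 2.10 × 10³⁷ = 1.48 × 10¹⁵ J/m³.

1.48 × 10¹⁵ J/m³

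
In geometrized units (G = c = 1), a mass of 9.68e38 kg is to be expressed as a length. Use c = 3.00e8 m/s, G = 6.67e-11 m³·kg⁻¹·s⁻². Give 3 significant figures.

In G = c = 1 units mass has dimensions of length; the conversion factor is G/c².
9.68e38 kg × (G/c²) = 7.17e11 m

7.17e11 m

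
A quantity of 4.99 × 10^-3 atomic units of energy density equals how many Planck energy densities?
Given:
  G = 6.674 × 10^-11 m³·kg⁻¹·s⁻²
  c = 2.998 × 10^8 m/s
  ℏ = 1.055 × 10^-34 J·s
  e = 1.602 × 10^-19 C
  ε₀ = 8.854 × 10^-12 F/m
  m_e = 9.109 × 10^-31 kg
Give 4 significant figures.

3.155 × 10^-103

atomic unit of energy density: u_au = E_h/a₀³ = m_e⁴e¹⁰/((4πε₀)⁵ℏ⁸) = 2.929 × 10^13 J/m³
Planck energy density: u_P = c⁷/(ℏG²) = 4.632 × 10^113 J/m³
4.99 × 10^-3 × 2.929 × 10^13 / 4.632 × 10^113 = 3.155 × 10^-103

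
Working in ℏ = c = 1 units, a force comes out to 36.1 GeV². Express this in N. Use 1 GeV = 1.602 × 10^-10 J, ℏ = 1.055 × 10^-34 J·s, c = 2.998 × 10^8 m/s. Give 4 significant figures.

Force is [E]/[L] = [E]²/(ℏc); restore (ℏc)⁻¹.
1 GeV² → 1/(ℏc) × (1 GeV in J)² = 8.114 × 10^5 N.
Result: 36.1 × 8.114 × 10^5 = 2.929 × 10^7 N.

2.929 × 10^7 N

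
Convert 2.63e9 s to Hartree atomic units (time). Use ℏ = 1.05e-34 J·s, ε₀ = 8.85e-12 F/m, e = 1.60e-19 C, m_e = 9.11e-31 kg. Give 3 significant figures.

atomic unit of time: τ_au = (4πε₀)²ℏ³/(m_e e⁴) = 2.40e-17 s.
2.63e9 / 2.40e-17 = 1.10e26

1.10e26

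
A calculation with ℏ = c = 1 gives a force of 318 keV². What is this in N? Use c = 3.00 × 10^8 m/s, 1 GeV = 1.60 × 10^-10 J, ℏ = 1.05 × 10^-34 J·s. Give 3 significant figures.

2.58 × 10^-4 N

Force is [E]/[L] = [E]²/(ℏc); restore (ℏc)⁻¹.
1 GeV² → 1/(ℏc) × (1 GeV in J)² = 8.13 × 10^5 N.
Convert the energy scale: 318 keV² = 3.18 × 10^-10 GeV².
Result: 3.18 × 10^-10 × 8.13 × 10^5 = 2.58 × 10^-4 N.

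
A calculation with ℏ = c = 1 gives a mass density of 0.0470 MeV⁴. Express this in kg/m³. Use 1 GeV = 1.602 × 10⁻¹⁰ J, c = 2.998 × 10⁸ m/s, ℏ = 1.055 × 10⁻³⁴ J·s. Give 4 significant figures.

Mass density is [E]/(c²[L]³) = [E]⁴/(ℏ³c⁵).
1 GeV⁴ → 1/(ℏ³c⁵) × (1 GeV in J)⁴ = 2.316 × 10²⁰ kg/m³.
Convert the energy scale: 0.0470 MeV⁴ = 4.70 × 10⁻¹⁴ GeV⁴.
Result: 4.70 × 10⁻¹⁴ × 2.316 × 10²⁰ = 1.089 × 10⁷ kg/m³.

1.089 × 10⁷ kg/m³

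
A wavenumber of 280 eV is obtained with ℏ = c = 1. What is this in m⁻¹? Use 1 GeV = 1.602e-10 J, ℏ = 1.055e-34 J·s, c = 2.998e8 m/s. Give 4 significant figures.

1.418e9 m⁻¹

Inverse length is [E]/(ℏc).
1 GeV → 1/(ℏc) × (1 GeV in J) = 5.065e15 m⁻¹.
Convert the energy scale: 280 eV = 2.80e-7 GeV.
Result: 2.80e-7 × 5.065e15 = 1.418e9 m⁻¹.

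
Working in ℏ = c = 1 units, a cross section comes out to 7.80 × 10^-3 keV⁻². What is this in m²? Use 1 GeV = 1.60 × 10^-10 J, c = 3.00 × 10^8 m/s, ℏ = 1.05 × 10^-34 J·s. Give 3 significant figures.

Area is [L]² = [E]⁻²·(ℏc)²; restore (ℏc)².
1 GeV⁻² → (ℏc)² × (1 GeV in J)⁻² = 3.88 × 10^-32 m².
Convert the energy scale: 7.80 × 10^-3 keV⁻² = 7.80 × 10^9 GeV⁻².
Result: 7.80 × 10^9 × 3.88 × 10^-32 = 3.02 × 10^-22 m².

3.02 × 10^-22 m²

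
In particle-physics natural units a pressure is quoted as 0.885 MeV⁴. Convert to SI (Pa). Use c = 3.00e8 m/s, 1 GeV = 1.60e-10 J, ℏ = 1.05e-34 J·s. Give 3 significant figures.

Pressure is [E]/[L]³ = [E]⁴/(ℏc)³.
1 GeV⁴ → 1/(ℏc)³ × (1 GeV in J)⁴ = 2.10e37 Pa.
Convert the energy scale: 0.885 MeV⁴ = 8.85e-13 GeV⁴.
Result: 8.85e-13 × 2.10e37 = 1.86e25 Pa.

1.86e25 Pa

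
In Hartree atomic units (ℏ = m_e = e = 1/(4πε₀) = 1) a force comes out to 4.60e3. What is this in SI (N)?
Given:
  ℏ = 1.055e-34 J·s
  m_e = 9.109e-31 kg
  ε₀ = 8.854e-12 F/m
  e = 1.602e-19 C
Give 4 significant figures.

3.781e-4 N

One atomic unit of force: F_au = E_h/a₀ = m_e²e⁶/((4πε₀)³ℏ⁴) = 8.220e-8 N.
4.60e3 × 8.220e-8 N = 3.781e-4 N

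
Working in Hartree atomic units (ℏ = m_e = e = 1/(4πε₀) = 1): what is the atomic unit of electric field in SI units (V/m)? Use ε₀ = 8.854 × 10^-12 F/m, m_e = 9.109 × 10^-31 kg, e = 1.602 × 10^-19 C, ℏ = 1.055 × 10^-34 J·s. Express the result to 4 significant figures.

5.131 × 10^11 V/m

Dimensional analysis gives E_au = E_h/(e a₀) = m_e²e⁵/((4πε₀)³ℏ⁴).
E_h = 4.354 × 10^-18 J
a₀ = 5.297 × 10^-11 m
E_h/(e·a₀) = 5.131 × 10^11 V/m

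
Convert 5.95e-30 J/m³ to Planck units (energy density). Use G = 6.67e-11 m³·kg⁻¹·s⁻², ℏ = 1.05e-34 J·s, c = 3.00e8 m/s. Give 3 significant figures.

Planck energy density: u_P = c⁷/(ℏG²) = 4.68e113 J/m³.
5.95e-30 / 4.68e113 = 1.27e-143

1.27e-143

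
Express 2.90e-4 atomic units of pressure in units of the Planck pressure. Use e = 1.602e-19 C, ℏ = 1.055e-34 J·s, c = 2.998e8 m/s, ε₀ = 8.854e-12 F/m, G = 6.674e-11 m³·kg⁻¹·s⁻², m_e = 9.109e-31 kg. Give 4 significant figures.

1.834e-104

atomic unit of pressure: P_au = E_h/a₀³ = m_e⁴e¹⁰/((4πε₀)⁵ℏ⁸) = 2.929e13 Pa
Planck pressure: p_P = c⁷/(ℏG²) = 4.632e113 Pa
2.90e-4 × 2.929e13 / 4.632e113 = 1.834e-104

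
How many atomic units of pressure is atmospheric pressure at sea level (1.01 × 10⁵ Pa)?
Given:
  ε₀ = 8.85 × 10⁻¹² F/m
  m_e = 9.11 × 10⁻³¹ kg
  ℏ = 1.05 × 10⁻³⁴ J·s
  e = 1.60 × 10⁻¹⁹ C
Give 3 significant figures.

3.35 × 10⁻⁹

atomic unit of pressure: P_au = E_h/a₀³ = m_e⁴e¹⁰/((4πε₀)⁵ℏ⁸) = 3.01 × 10¹³ Pa.
1.01 × 10⁵ / 3.01 × 10¹³ = 3.35 × 10⁻⁹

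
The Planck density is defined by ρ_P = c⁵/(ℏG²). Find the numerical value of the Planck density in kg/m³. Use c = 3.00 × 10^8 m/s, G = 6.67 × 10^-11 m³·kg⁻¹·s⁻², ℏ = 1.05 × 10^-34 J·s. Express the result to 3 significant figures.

ρ_P = c⁵/(ℏG²)
  = 2.43 × 10^42 / 4.67 × 10^-55
  = 5.20 × 10^96 kg/m³

5.20 × 10^96 kg/m³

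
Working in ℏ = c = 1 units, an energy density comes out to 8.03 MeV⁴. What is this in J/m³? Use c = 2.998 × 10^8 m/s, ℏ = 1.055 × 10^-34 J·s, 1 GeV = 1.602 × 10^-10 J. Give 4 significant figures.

1.672 × 10^26 J/m³

[E]/[L]³ = [E]⁴/(ℏc)³; restore (ℏc)⁻³.
1 GeV⁴ → 1/(ℏc)³ × (1 GeV in J)⁴ = 2.082 × 10^37 J/m³.
Convert the energy scale: 8.03 MeV⁴ = 8.03 × 10^-12 GeV⁴.
Result: 8.03 × 10^-12 × 2.082 × 10^37 = 1.672 × 10^26 J/m³.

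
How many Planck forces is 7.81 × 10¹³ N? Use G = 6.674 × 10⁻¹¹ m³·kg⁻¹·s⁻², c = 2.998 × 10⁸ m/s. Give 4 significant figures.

6.452 × 10⁻³¹

Planck force: F_P = c⁴/G = 1.210 × 10⁴⁴ N.
7.81 × 10¹³ / 1.210 × 10⁴⁴ = 6.452 × 10⁻³¹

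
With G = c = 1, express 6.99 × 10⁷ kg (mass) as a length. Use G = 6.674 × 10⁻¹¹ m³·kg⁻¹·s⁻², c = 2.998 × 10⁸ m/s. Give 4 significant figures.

5.190 × 10⁻²⁰ m

In G = c = 1 units mass has dimensions of length; the conversion factor is G/c².
6.99 × 10⁷ kg × (G/c²) = 5.190 × 10⁻²⁰ m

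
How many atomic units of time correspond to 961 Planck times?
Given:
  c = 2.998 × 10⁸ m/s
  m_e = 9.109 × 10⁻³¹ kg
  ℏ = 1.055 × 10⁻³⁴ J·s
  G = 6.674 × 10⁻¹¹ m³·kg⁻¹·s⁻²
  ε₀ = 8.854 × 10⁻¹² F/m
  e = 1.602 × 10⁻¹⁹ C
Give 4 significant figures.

2.139 × 10⁻²⁴

Planck time: t_P = √(ℏG/c⁵) = 5.392 × 10⁻⁴⁴ s
atomic unit of time: τ_au = (4πε₀)²ℏ³/(m_e e⁴) = 2.423 × 10⁻¹⁷ s
961 × 5.392 × 10⁻⁴⁴ / 2.423 × 10⁻¹⁷ = 2.139 × 10⁻²⁴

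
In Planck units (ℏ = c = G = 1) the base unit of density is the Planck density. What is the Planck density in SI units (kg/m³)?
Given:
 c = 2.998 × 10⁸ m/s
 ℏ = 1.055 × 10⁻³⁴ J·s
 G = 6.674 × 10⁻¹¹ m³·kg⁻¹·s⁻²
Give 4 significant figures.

5.154 × 10⁹⁶ kg/m³

ρ_P = c⁵/(ℏG²)
  = 2.422 × 10⁴² / 4.699 × 10⁻⁵⁵
  = 5.154 × 10⁹⁶ kg/m³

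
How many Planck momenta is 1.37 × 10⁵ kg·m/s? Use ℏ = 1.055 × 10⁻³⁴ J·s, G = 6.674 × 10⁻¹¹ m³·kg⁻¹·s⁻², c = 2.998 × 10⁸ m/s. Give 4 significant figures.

Planck momentum: p_P = √(ℏc³/G) = 6.527 kg·m/s.
1.37 × 10⁵ / 6.527 = 2.099 × 10⁴

2.099 × 10⁴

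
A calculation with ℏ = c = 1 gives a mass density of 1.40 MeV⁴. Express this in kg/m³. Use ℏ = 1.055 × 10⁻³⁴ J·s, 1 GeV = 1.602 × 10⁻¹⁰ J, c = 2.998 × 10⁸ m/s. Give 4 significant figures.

Mass density is [E]/(c²[L]³) = [E]⁴/(ℏ³c⁵).
1 GeV⁴ → 1/(ℏ³c⁵) × (1 GeV in J)⁴ = 2.316 × 10²⁰ kg/m³.
Convert the energy scale: 1.40 MeV⁴ = 1.40 × 10⁻¹² GeV⁴.
Result: 1.40 × 10⁻¹² × 2.316 × 10²⁰ = 3.242 × 10⁸ kg/m³.

3.242 × 10⁸ kg/m³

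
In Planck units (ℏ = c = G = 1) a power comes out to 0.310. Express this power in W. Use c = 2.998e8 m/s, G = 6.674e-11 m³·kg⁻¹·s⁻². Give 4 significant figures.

1.125e52 W

One Planck power: P_P = c⁵/G = 3.629e52 W.
0.310 × 3.629e52 W = 1.125e52 W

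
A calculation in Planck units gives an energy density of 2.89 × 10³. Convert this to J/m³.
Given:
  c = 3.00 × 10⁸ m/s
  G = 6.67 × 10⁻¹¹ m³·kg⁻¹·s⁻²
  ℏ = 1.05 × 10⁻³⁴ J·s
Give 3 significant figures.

1.35 × 10¹¹⁷ J/m³

One Planck energy density: u_P = c⁷/(ℏG²) = 4.68 × 10¹¹³ J/m³.
2.89 × 10³ × 4.68 × 10¹¹³ J/m³ = 1.35 × 10¹¹⁷ J/m³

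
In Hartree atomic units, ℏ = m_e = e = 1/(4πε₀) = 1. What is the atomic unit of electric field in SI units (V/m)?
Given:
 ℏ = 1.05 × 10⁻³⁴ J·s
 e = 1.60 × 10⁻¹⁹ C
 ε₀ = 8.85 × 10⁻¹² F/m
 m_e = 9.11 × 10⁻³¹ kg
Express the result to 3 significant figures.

Dimensional analysis gives E_au = E_h/(e a₀) = m_e²e⁵/((4πε₀)³ℏ⁴).
E_h = 4.38 × 10⁻¹⁸ J
a₀ = 5.26 × 10⁻¹¹ m
E_h/(e·a₀) = 5.20 × 10¹¹ V/m

5.20 × 10¹¹ V/m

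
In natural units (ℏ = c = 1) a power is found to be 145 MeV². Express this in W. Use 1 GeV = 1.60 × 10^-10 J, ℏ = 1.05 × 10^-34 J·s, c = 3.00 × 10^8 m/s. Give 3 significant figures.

Power is [E]/[T] = [E]²/ℏ.
1 GeV² → 1/ℏ × (1 GeV in J)² = 2.44 × 10^14 W.
Convert the energy scale: 145 MeV² = 1.45 × 10^-4 GeV².
Result: 1.45 × 10^-4 × 2.44 × 10^14 = 3.54 × 10^10 W.

3.54 × 10^10 W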